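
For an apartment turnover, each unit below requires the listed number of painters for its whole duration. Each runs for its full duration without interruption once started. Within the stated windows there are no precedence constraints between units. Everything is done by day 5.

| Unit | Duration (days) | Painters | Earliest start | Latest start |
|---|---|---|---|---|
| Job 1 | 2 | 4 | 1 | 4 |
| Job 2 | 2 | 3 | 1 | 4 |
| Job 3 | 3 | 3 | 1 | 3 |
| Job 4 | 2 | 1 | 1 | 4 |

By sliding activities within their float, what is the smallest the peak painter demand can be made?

Early-start (Job 1@1, Job 2@1, Job 3@1, Job 4@1) gives peak 11: d1:11  d2:11  d3:3  d4:0  d5:0.
Shift Job 2→3, Job 3→3.
Schedule Job 1@1, Job 2@3, Job 3@3, Job 4@1: d1:5  d2:5  d3:6  d4:6  d5:3 — peak 6.

6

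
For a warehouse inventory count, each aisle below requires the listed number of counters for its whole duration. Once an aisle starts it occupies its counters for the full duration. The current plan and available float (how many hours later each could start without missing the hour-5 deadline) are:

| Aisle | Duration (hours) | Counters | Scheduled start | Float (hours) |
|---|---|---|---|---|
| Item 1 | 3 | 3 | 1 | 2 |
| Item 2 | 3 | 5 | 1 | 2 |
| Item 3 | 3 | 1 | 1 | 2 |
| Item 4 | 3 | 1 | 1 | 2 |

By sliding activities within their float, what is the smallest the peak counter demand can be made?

10

Schedule Item 1@1, Item 2@1, Item 3@1, Item 4@1: h1:10  h2:10  h3:10  h4:0  h5:0 — peak 10.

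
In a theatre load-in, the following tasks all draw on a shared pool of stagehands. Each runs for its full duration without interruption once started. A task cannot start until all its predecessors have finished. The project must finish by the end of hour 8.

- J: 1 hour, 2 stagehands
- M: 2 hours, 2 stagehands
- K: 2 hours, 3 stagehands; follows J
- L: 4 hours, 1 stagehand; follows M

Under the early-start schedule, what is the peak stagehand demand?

5

Early-start schedule: J@1, M@1, K@2, L@3.
Load per hour: hour 1: 4, hour 2: 5, hour 3: 4, hour 4: 1, hour 5: 1, hour 6: 1, hour 7: 0, hour 8: 0.
Peak is 5.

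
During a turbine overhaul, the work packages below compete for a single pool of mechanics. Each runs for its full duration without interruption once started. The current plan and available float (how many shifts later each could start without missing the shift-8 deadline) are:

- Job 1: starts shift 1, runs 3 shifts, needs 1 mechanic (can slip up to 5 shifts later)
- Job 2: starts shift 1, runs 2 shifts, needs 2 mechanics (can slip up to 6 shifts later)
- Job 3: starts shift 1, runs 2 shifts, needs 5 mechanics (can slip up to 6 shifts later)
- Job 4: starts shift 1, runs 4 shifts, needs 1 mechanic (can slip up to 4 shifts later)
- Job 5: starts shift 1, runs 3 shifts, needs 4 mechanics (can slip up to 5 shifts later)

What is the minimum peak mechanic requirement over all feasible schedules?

5

Early-start (Job 1@1, Job 2@1, Job 3@1, Job 4@1, Job 5@1) gives peak 13: s1:13  s2:13  s3:6  s4:1  s5:0  s6:0  s7:0  s8:0.
Shift Job 3→7, Job 5→4.
Schedule Job 1@1, Job 2@1, Job 3@7, Job 4@1, Job 5@4: s1:4  s2:4  s3:2  s4:5  s5:4  s6:4  s7:5  s8:5 — peak 5.
Total mechanic-shifts = 33 over 8 shifts ⇒ peak ≥ ⌈33/8⌉ = 5, so 5 is optimal.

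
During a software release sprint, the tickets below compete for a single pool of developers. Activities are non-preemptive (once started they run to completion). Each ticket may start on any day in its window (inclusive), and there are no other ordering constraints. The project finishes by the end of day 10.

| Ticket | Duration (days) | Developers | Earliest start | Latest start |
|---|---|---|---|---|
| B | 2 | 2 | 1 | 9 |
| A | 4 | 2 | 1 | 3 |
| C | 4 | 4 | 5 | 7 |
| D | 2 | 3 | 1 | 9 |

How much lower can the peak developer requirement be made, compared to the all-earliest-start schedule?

Early-start peak: d1:7  d2:7  d3:2  d4:2  d5:4  d6:4  d7:4  d8:4  d9:0  d10:0 ⇒ 7.
Leveled (B@1, A@1, C@5, D@9): d1:4  d2:4  d3:2  d4:2  d5:4  d6:4  d7:4  d8:4  d9:3  d10:3 ⇒ 4.
Reduction 7 − 4 = 3.

3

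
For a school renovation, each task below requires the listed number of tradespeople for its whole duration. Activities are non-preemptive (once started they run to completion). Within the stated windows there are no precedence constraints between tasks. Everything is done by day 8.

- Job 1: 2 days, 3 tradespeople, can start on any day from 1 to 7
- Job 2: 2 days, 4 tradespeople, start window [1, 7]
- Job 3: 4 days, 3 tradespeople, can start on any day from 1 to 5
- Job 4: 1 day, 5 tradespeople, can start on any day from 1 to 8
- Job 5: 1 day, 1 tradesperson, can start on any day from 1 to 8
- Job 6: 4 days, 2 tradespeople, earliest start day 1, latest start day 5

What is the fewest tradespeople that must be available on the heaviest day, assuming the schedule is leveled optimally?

Early-start (Job 1@1, Job 2@1, Job 3@1, Job 4@1, Job 5@1, Job 6@1) gives peak 18: d1:18  d2:12  d3:5  d4:5  d5:0  d6:0  d7:0  d8:0.
Shift Job 2→5, Job 4→7, Job 5→3, Job 6→3.
Schedule Job 1@1, Job 2@5, Job 3@1, Job 4@7, Job 5@3, Job 6@3: d1:6  d2:6  d3:6  d4:5  d5:6  d6:6  d7:5  d8:0 — peak 6.

6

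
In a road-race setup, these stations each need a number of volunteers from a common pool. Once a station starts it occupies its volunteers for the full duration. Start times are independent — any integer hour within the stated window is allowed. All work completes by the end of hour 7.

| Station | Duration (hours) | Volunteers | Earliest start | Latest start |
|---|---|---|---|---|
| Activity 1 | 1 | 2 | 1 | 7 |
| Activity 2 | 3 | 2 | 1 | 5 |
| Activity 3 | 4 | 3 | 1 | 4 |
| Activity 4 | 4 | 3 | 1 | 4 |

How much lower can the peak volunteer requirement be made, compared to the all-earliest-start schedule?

4

Early-start peak: h1:10  h2:8  h3:8  h4:6  h5:0  h6:0  h7:0 ⇒ 10.
Leveled (Activity 1@1, Activity 2@1, Activity 3@2, Activity 4@4): h1:4  h2:5  h3:5  h4:6  h5:6  h6:3  h7:3 ⇒ 6.
Reduction 10 − 6 = 4.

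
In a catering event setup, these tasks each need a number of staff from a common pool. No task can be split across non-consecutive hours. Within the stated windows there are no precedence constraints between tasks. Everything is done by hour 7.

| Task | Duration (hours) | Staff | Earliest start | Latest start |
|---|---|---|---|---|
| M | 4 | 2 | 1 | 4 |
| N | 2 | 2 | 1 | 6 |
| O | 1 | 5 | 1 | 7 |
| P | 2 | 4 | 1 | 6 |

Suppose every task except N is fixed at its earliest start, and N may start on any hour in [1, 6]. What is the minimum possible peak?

N@1: h1:13  h2:8  h3:2  h4:2  h5:0  h6:0  h7:0 → peak 13
N@2: h1:11  h2:8  h3:4  h4:2  h5:0  h6:0  h7:0 → peak 11
N@3: h1:11  h2:6  h3:4  h4:4  h5:0  h6:0  h7:0 → peak 11
N@4: h1:11  h2:6  h3:2  h4:4  h5:2  h6:0  h7:0 → peak 11
N@5: h1:11  h2:6  h3:2  h4:2  h5:2  h6:2  h7:0 → peak 11
N@6: h1:11  h2:6  h3:2  h4:2  h5:0  h6:2  h7:2 → peak 11
Best is N@2, peak 11.

11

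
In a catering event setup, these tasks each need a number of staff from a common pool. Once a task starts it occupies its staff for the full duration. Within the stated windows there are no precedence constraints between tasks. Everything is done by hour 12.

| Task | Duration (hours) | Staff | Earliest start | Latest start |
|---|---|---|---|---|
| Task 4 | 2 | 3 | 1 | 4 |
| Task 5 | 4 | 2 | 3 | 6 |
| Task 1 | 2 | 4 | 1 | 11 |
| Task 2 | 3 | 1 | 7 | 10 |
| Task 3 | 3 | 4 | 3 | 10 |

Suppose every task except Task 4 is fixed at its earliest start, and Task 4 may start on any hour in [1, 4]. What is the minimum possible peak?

7

Task 4@1: h1:7  h2:7  h3:6  h4:6  h5:6  h6:2  h7:1  h8:1  h9:1  h10:0  h11:0  h12:0 → peak 7
Task 4@2: h1:4  h2:7  h3:9  h4:6  h5:6  h6:2  h7:1  h8:1  h9:1  h10:0  h11:0  h12:0 → peak 9
Task 4@3: h1:4  h2:4  h3:9  h4:9  h5:6  h6:2  h7:1  h8:1  h9:1  h10:0  h11:0  h12:0 → peak 9
Task 4@4: h1:4  h2:4  h3:6  h4:9  h5:9  h6:2  h7:1  h8:1  h9:1  h10:0  h11:0  h12:0 → peak 9
Best is Task 4@1, peak 7.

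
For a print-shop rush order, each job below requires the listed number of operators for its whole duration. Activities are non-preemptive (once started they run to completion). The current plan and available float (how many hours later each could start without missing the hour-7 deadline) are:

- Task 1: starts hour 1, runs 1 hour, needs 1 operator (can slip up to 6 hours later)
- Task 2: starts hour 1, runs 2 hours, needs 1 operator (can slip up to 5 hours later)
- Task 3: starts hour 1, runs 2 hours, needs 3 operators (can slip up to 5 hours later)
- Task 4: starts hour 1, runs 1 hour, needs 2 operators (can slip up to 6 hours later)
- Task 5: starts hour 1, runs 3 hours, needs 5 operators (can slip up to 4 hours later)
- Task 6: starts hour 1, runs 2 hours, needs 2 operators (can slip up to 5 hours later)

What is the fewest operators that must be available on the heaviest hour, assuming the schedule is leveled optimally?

5

Early-start (Task 1@1, Task 2@1, Task 3@1, Task 4@1, Task 5@1, Task 6@1) gives peak 14: h1:14  h2:11  h3:5  h4:0  h5:0  h6:0  h7:0.
Shift Task 4→3, Task 5→5, Task 6→3.
Schedule Task 1@1, Task 2@1, Task 3@1, Task 4@3, Task 5@5, Task 6@3: h1:5  h2:4  h3:4  h4:2  h5:5  h6:5  h7:5 — peak 5.
Total operator-hours = 30 over 7 hours ⇒ peak ≥ ⌈30/7⌉ = 5, so 5 is optimal.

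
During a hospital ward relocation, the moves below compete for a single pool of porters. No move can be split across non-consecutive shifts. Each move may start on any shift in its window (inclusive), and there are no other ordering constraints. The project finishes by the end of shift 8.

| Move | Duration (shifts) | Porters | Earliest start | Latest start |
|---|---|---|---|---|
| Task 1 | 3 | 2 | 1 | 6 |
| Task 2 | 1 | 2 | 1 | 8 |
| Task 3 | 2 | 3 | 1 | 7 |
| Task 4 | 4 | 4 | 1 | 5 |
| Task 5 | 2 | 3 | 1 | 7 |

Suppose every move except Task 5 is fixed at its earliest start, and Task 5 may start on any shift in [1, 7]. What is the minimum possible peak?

11

Task 5@1: s1:14  s2:12  s3:6  s4:4  s5:0  s6:0  s7:0  s8:0 → peak 14
Task 5@2: s1:11  s2:12  s3:9  s4:4  s5:0  s6:0  s7:0  s8:0 → peak 12
Task 5@3: s1:11  s2:9  s3:9  s4:7  s5:0  s6:0  s7:0  s8:0 → peak 11
Task 5@4: s1:11  s2:9  s3:6  s4:7  s5:3  s6:0  s7:0  s8:0 → peak 11
Task 5@5: s1:11  s2:9  s3:6  s4:4  s5:3  s6:3  s7:0  s8:0 → peak 11
Task 5@6: s1:11  s2:9  s3:6  s4:4  s5:0  s6:3  s7:3  s8:0 → peak 11
Task 5@7: s1:11  s2:9  s3:6  s4:4  s5:0  s6:0  s7:3  s8:3 → peak 11
Best is Task 5@3, peak 11.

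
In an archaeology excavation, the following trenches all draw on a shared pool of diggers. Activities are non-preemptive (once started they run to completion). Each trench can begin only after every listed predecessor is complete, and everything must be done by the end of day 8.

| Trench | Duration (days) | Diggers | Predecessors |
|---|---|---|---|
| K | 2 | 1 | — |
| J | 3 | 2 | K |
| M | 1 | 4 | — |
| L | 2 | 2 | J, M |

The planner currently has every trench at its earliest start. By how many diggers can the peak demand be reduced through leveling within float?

1

Early-start peak: d1:5  d2:1  d3:2  d4:2  d5:2  d6:2  d7:2  d8:0 ⇒ 5.
Leveled (K@1, J@3, M@6, L@7): d1:1  d2:1  d3:2  d4:2  d5:2  d6:4  d7:2  d8:2 ⇒ 4.
Reduction 5 − 4 = 1.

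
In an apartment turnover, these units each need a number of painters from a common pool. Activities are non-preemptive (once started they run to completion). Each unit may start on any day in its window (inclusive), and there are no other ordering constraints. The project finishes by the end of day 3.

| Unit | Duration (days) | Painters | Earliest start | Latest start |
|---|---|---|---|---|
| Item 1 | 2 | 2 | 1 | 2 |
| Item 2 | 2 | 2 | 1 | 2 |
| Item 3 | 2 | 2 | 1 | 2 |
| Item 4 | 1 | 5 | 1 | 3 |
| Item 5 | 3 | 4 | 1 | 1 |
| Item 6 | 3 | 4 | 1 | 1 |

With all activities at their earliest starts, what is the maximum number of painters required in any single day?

19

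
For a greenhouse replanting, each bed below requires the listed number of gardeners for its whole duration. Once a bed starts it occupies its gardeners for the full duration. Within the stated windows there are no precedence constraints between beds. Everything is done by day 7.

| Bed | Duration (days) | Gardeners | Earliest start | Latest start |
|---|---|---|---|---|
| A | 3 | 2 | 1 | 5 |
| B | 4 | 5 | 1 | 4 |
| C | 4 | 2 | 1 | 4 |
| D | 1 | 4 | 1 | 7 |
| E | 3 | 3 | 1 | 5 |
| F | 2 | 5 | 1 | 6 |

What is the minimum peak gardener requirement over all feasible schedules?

9

Early-start (A@1, B@1, C@1, D@1, E@1, F@1) gives peak 21: d1:21  d2:17  d3:12  d4:7  d5:0  d6:0  d7:0.
Shift D→5, E→5, F→6.
Schedule A@1, B@1, C@1, D@5, E@5, F@6: d1:9  d2:9  d3:9  d4:7  d5:7  d6:8  d7:8 — peak 9.
Total gardener-days = 57 over 7 days ⇒ peak ≥ ⌈57/7⌉ = 9, so 9 is optimal.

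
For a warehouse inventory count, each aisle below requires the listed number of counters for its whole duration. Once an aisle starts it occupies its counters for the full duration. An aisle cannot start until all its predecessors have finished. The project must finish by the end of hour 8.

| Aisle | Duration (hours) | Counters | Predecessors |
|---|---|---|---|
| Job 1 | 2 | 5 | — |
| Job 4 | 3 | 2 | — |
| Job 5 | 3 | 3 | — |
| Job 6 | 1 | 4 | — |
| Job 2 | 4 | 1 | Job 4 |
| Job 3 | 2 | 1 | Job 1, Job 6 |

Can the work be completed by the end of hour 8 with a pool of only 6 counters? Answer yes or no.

Schedule Job 1@4, Job 4@1, Job 5@1, Job 6@6, Job 2@4, Job 3@7: h1:5  h2:5  h3:5  h4:6  h5:6  h6:5  h7:2  h8:1 — peak 6 ≤ 6.

yes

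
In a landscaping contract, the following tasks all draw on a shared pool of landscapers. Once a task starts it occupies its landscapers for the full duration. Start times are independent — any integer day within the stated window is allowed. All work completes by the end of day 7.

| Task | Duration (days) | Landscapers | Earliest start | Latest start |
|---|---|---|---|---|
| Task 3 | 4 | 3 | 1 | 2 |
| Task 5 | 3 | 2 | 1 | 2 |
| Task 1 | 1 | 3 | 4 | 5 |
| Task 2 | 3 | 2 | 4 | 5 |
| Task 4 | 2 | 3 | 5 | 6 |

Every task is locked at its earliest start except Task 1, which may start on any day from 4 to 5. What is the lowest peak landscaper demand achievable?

Task 1@4: d1:5  d2:5  d3:5  d4:8  d5:5  d6:5  d7:0 → peak 8
Task 1@5: d1:5  d2:5  d3:5  d4:5  d5:8  d6:5  d7:0 → peak 8
Best is Task 1@4, peak 8.

8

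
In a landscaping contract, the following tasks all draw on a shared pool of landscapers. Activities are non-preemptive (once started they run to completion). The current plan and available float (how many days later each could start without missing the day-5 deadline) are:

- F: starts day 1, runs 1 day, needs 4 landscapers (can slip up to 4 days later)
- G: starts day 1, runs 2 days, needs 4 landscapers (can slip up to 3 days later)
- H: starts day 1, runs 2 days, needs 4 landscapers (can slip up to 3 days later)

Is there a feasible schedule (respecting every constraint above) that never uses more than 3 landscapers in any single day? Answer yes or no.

no

Total landscaper-days = 20; over 5 days the average is 20/5 > 3, so some day must exceed 3.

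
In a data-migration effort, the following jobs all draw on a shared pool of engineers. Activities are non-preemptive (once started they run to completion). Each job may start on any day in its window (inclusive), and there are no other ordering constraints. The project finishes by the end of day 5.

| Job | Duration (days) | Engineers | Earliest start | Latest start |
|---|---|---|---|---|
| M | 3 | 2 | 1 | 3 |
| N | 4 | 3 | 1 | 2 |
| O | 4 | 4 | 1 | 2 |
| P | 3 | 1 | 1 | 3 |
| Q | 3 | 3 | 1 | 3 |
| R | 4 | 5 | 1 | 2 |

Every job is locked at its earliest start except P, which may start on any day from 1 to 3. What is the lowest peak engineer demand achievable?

18

P@1: d1:18  d2:18  d3:18  d4:12  d5:0 → peak 18
P@2: d1:17  d2:18  d3:18  d4:13  d5:0 → peak 18
P@3: d1:17  d2:17  d3:18  d4:13  d5:1 → peak 18
Best is P@1, peak 18.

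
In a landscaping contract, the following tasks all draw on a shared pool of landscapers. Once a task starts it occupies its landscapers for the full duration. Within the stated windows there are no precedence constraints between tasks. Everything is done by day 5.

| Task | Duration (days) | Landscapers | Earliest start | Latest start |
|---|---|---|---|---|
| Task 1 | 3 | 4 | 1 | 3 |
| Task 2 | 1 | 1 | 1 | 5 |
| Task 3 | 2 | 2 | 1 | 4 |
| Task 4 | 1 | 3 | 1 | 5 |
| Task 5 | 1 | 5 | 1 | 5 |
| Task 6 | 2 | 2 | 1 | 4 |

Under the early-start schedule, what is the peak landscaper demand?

17

Early-start schedule: Task 1@1, Task 2@1, Task 3@1, Task 4@1, Task 5@1, Task 6@1.
Load per day: day 1: 17, day 2: 8, day 3: 4, day 4: 0, day 5: 0.
Peak is 17.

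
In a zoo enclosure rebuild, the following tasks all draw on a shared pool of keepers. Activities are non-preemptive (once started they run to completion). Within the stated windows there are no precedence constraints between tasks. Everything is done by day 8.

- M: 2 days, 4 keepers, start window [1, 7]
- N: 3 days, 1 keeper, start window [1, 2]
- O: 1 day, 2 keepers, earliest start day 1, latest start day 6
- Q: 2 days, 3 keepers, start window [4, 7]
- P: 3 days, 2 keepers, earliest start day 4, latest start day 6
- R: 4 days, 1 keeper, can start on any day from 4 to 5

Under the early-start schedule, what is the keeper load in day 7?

1

At early start, day 7 has: R.
Demand: 1 = 1.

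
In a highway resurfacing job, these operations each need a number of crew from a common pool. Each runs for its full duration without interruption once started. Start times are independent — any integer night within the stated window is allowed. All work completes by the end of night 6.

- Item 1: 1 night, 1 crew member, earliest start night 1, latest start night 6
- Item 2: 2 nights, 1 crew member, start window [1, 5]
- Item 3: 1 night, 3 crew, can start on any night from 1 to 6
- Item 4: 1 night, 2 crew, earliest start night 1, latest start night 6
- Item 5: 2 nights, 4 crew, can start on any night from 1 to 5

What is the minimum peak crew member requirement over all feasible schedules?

4

Early-start (Item 1@1, Item 2@1, Item 3@1, Item 4@1, Item 5@1) gives peak 11: n1:11  n2:5  n3:0  n4:0  n5:0  n6:0.
Shift Item 3→2, Item 5→3.
Schedule Item 1@1, Item 2@1, Item 3@2, Item 4@1, Item 5@3: n1:4  n2:4  n3:4  n4:4  n5:0  n6:0 — peak 4.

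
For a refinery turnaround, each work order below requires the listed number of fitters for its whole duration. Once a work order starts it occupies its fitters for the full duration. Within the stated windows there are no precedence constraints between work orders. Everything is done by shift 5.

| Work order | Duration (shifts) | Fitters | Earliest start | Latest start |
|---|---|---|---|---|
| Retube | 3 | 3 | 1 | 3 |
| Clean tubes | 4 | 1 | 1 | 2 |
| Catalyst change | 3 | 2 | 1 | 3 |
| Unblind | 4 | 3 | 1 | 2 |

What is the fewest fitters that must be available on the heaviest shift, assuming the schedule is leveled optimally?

Schedule Retube@1, Clean tubes@1, Catalyst change@1, Unblind@1: s1:9  s2:9  s3:9  s4:4  s5:0 — peak 9.

9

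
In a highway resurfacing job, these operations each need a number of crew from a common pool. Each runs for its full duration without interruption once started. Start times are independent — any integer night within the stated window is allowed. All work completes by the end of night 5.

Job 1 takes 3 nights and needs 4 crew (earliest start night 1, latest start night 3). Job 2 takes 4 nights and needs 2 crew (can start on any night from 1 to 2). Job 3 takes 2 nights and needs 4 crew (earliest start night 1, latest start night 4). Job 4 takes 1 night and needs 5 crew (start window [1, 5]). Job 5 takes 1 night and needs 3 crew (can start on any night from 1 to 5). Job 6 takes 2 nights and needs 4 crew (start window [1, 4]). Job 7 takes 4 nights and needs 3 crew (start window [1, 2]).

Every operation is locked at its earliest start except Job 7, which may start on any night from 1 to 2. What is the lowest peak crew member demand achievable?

Job 7@1: n1:25  n2:17  n3:9  n4:5  n5:0 → peak 25
Job 7@2: n1:22  n2:17  n3:9  n4:5  n5:3 → peak 22
Best is Job 7@2, peak 22.

22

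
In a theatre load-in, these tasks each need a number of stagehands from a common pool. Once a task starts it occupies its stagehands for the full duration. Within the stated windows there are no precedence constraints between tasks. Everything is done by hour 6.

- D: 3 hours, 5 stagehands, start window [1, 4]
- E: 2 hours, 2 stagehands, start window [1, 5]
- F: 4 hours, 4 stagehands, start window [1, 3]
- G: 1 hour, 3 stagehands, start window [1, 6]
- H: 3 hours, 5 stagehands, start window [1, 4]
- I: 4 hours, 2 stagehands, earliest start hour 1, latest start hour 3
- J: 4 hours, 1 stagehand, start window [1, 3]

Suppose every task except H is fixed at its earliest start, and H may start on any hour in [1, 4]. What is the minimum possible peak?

17

H@1: h1:22  h2:19  h3:17  h4:7  h5:0  h6:0 → peak 22
H@2: h1:17  h2:19  h3:17  h4:12  h5:0  h6:0 → peak 19
H@3: h1:17  h2:14  h3:17  h4:12  h5:5  h6:0 → peak 17
H@4: h1:17  h2:14  h3:12  h4:12  h5:5  h6:5 → peak 17
Best is H@3, peak 17.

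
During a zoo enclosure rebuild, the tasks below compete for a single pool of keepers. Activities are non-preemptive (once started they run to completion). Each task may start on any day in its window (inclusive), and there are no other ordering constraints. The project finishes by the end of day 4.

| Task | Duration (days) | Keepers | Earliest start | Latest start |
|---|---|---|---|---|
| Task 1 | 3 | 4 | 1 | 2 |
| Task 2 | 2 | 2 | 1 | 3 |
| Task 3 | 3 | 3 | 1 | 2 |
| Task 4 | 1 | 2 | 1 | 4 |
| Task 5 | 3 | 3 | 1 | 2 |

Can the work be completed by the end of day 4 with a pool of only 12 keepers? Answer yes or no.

Schedule Task 1@1, Task 2@1, Task 3@1, Task 4@1, Task 5@2: d1:11  d2:12  d3:10  d4:3 — peak 12 ≤ 12.

yes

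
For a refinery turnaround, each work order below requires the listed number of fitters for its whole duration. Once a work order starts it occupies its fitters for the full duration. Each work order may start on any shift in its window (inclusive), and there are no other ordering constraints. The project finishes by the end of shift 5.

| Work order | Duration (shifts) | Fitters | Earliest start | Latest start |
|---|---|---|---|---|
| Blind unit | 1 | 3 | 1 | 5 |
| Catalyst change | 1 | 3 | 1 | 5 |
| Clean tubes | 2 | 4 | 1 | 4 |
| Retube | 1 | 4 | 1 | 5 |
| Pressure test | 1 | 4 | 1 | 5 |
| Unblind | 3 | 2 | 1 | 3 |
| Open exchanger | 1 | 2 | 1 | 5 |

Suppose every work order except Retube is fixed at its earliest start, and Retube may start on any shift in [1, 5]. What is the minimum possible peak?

18

Retube@1: s1:22  s2:6  s3:2  s4:0  s5:0 → peak 22
Retube@2: s1:18  s2:10  s3:2  s4:0  s5:0 → peak 18
Retube@3: s1:18  s2:6  s3:6  s4:0  s5:0 → peak 18
Retube@4: s1:18  s2:6  s3:2  s4:4  s5:0 → peak 18
Retube@5: s1:18  s2:6  s3:2  s4:0  s5:4 → peak 18
Best is Retube@2, peak 18.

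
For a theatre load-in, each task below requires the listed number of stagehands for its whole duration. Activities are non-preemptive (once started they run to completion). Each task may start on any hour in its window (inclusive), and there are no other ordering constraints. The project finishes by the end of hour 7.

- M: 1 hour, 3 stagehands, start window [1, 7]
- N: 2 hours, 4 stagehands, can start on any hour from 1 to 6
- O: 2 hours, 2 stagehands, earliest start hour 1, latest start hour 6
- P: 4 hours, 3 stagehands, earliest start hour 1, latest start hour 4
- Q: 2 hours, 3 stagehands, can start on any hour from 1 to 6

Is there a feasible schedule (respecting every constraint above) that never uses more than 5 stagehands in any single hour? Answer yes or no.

no

The minimum achievable peak is 6; 5 < 6, so no feasible schedule stays within the cap.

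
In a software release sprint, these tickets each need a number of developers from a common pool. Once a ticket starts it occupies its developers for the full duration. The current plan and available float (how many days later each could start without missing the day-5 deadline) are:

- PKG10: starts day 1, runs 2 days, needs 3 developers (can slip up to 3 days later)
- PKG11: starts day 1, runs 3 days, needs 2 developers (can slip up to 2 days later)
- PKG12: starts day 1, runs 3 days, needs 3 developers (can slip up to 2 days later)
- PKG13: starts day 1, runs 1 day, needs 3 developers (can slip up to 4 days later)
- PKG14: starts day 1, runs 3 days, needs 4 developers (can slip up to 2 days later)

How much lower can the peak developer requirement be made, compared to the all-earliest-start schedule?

Early-start peak: d1:15  d2:12  d3:9  d4:0  d5:0 ⇒ 15.
Leveled (PKG10@1, PKG11@1, PKG12@1, PKG13@4, PKG14@3): d1:8  d2:8  d3:9  d4:7  d5:4 ⇒ 9.
Reduction 15 − 9 = 6.

6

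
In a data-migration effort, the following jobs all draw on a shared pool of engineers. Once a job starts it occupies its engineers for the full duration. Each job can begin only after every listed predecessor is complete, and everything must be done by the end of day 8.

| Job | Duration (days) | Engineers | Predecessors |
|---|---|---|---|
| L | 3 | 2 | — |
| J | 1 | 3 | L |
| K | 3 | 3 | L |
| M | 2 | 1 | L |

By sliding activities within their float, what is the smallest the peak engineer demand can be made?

4

Early-start (L@1, J@4, K@4, M@4) gives peak 7: d1:2  d2:2  d3:2  d4:7  d5:4  d6:3  d7:0  d8:0.
Shift K→5.
Schedule L@1, J@4, K@5, M@4: d1:2  d2:2  d3:2  d4:4  d5:4  d6:3  d7:3  d8:0 — peak 4.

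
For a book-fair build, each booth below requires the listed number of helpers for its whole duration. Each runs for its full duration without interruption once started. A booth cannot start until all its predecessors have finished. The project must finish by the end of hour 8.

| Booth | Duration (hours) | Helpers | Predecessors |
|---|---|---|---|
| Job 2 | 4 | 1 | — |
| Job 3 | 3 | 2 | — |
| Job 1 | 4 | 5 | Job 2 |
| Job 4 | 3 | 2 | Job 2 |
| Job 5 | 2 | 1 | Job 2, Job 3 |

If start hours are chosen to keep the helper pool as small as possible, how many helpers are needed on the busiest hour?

8

Schedule Job 2@1, Job 3@1, Job 1@5, Job 4@5, Job 5@5: h1:3  h2:3  h3:3  h4:1  h5:8  h6:8  h7:7  h8:5 — peak 8.
No arrangement of the 18 feasible schedules does better.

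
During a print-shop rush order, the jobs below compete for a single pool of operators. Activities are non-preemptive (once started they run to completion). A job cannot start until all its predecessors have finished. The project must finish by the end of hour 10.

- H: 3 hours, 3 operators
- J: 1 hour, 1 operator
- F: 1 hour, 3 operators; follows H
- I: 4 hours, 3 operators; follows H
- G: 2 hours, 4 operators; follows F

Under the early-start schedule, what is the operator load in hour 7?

3

At early start, hour 7 has: I.
Demand: 3 = 3.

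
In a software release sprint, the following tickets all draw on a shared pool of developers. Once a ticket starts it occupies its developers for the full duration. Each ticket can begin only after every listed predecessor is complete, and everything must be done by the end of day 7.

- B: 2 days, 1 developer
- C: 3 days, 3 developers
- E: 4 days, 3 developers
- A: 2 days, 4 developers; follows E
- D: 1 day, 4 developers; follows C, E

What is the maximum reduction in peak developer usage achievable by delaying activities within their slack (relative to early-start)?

2

Early-start peak: d1:7  d2:7  d3:6  d4:3  d5:8  d6:4  d7:0 ⇒ 8.
Leveled (B@4, C@1, E@1, A@5, D@7): d1:6  d2:6  d3:6  d4:4  d5:5  d6:4  d7:4 ⇒ 6.
Reduction 8 − 6 = 2.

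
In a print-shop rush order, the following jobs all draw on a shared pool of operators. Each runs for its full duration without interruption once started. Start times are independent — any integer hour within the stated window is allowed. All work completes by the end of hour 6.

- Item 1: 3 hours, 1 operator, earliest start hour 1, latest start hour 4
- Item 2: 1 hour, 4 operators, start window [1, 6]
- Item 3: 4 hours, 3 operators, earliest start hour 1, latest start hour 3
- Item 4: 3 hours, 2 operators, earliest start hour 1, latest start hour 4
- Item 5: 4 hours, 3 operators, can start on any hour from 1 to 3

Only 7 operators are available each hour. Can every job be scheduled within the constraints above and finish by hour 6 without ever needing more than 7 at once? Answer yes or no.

The minimum achievable peak is 8; 7 < 8, so no feasible schedule stays within the cap.

no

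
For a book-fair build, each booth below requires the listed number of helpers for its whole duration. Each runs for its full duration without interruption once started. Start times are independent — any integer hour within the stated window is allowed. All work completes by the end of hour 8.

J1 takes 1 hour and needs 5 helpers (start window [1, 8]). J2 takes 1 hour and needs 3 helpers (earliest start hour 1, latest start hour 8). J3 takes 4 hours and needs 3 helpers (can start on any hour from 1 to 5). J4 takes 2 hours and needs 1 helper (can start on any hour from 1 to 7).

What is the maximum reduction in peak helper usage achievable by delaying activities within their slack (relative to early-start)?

Early-start peak: h1:12  h2:4  h3:3  h4:3  h5:0  h6:0  h7:0  h8:0 ⇒ 12.
Leveled (J1@1, J2@2, J3@3, J4@2): h1:5  h2:4  h3:4  h4:3  h5:3  h6:3  h7:0  h8:0 ⇒ 5.
Reduction 12 − 5 = 7.

7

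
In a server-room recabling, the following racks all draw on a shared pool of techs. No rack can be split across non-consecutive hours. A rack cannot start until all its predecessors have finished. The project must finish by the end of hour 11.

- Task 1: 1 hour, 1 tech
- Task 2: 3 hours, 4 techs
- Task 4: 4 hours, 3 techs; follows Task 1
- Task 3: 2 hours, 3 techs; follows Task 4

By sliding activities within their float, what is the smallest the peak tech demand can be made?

4

Early-start (Task 1@1, Task 2@1, Task 4@2, Task 3@6) gives peak 7: h1:5  h2:7  h3:7  h4:3  h5:3  h6:3  h7:3  h8:0  h9:0  h10:0  h11:0.
Shift Task 2→2, Task 4→5, Task 3→9.
Schedule Task 1@1, Task 2@2, Task 4@5, Task 3@9: h1:1  h2:4  h3:4  h4:4  h5:3  h6:3  h7:3  h8:3  h9:3  h10:3  h11:0 — peak 4.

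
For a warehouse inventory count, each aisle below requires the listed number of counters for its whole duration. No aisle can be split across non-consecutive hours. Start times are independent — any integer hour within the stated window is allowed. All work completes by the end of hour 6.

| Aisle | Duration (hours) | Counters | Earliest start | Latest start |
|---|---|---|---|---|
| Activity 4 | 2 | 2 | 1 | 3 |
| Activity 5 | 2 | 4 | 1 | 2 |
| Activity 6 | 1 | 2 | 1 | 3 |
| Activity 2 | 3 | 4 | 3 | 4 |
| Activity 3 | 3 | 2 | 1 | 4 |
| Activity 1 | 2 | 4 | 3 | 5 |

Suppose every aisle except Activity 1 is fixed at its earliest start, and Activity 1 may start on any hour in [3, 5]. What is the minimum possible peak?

10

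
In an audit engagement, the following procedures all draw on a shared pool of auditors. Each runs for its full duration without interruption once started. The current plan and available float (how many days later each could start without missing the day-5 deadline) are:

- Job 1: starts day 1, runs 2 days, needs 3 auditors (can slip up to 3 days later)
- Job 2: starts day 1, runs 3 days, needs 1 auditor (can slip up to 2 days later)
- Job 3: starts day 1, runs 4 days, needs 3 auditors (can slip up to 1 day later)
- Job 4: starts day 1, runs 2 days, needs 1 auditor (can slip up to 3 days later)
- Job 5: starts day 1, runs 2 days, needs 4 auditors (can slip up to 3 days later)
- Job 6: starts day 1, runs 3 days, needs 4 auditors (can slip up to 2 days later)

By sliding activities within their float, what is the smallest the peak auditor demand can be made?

Early-start (Job 1@1, Job 2@1, Job 3@1, Job 4@1, Job 5@1, Job 6@1) gives peak 16: d1:16  d2:16  d3:8  d4:3  d5:0.
Shift Job 2→3, Job 4→3, Job 6→3.
Schedule Job 1@1, Job 2@3, Job 3@1, Job 4@3, Job 5@1, Job 6@3: d1:10  d2:10  d3:9  d4:9  d5:5 — peak 10.

10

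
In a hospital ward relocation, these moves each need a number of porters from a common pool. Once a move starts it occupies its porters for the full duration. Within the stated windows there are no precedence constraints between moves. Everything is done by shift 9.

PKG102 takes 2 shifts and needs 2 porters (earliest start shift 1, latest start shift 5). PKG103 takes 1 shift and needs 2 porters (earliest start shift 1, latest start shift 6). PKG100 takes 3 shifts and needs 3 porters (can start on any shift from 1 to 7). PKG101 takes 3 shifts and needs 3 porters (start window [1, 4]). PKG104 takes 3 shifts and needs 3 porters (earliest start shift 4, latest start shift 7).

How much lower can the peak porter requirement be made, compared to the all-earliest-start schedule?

5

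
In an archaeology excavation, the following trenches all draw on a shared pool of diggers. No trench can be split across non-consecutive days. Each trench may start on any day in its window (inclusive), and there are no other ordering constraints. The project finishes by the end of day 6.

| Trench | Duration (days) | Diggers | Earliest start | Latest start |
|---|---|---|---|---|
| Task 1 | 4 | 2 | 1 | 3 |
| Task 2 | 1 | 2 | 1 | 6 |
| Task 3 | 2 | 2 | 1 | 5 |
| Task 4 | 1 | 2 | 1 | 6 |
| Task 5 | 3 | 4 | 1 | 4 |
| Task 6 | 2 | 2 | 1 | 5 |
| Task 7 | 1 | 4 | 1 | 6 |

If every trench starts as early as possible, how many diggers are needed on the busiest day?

Early-start schedule: Task 1@1, Task 2@1, Task 3@1, Task 4@1, Task 5@1, Task 6@1, Task 7@1.
Load per day: day 1: 18, day 2: 10, day 3: 6, day 4: 2, day 5: 0, day 6: 0.
Peak is 18.

18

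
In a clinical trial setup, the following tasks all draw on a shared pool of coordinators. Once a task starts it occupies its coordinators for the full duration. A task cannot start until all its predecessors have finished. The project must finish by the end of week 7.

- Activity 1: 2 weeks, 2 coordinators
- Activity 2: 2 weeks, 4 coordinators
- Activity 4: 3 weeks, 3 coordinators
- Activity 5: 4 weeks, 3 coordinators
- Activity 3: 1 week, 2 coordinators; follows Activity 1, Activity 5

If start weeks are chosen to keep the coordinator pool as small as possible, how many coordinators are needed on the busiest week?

Early-start (Activity 1@1, Activity 2@1, Activity 4@1, Activity 5@1, Activity 3@5) gives peak 12: w1:12  w2:12  w3:6  w4:3  w5:2  w6:0  w7:0.
Shift Activity 4→3, Activity 5→3, Activity 3→7.
Schedule Activity 1@1, Activity 2@1, Activity 4@3, Activity 5@3, Activity 3@7: w1:6  w2:6  w3:6  w4:6  w5:6  w6:3  w7:2 — peak 6.

6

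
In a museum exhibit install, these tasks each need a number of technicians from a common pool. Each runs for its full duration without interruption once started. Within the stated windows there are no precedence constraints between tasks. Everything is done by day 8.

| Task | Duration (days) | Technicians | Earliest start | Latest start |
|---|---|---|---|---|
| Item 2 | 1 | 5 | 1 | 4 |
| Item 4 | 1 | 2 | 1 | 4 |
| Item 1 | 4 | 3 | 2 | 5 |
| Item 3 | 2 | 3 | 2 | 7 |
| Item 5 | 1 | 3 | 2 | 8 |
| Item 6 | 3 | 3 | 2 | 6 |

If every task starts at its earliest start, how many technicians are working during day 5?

At early start, day 5 has: Item 1.
Demand: 3 = 3.

3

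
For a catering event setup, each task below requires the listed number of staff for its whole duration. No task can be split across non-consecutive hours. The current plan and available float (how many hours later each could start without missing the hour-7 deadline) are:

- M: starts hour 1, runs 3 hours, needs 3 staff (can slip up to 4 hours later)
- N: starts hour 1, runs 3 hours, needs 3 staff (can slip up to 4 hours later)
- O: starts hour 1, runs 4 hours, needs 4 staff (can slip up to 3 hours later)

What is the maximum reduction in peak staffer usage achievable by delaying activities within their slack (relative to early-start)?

4

Early-start peak: h1:10  h2:10  h3:10  h4:4  h5:0  h6:0  h7:0 ⇒ 10.
Leveled (M@1, N@1, O@4): h1:6  h2:6  h3:6  h4:4  h5:4  h6:4  h7:4 ⇒ 6.
Reduction 10 − 6 = 4.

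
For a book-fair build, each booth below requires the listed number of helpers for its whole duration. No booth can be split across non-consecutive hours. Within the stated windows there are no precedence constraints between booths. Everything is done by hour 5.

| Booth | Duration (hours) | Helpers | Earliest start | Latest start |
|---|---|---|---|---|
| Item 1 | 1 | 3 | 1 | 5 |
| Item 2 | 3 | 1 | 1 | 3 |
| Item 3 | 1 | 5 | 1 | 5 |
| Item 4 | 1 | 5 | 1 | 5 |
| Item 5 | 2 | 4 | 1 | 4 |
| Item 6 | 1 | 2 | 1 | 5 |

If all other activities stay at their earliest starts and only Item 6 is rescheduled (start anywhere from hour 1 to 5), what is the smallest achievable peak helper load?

Item 6@1: h1:20  h2:5  h3:1  h4:0  h5:0 → peak 20
Item 6@2: h1:18  h2:7  h3:1  h4:0  h5:0 → peak 18
Item 6@3: h1:18  h2:5  h3:3  h4:0  h5:0 → peak 18
Item 6@4: h1:18  h2:5  h3:1  h4:2  h5:0 → peak 18
Item 6@5: h1:18  h2:5  h3:1  h4:0  h5:2 → peak 18
Best is Item 6@2, peak 18.

18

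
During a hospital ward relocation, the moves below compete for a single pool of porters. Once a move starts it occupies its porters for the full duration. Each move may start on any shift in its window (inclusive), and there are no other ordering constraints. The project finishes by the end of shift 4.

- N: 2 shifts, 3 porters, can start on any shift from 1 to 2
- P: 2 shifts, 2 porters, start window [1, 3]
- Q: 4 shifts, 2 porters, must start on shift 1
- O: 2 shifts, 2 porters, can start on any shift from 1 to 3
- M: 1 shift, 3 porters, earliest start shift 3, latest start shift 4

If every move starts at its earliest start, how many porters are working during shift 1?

At early start, shift 1 has: N, P, Q, O.
Demand: 3 + 2 + 2 + 2 = 9.

9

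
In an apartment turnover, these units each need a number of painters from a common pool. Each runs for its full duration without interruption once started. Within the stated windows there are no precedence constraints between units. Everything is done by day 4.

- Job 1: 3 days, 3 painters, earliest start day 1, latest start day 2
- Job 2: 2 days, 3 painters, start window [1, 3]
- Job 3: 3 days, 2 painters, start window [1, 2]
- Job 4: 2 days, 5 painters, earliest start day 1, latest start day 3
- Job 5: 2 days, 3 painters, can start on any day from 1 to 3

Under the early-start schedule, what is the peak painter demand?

Early-start schedule: Job 1@1, Job 2@1, Job 3@1, Job 4@1, Job 5@1.
Load per day: day 1: 16, day 2: 16, day 3: 5, day 4: 0.
Peak is 16.

16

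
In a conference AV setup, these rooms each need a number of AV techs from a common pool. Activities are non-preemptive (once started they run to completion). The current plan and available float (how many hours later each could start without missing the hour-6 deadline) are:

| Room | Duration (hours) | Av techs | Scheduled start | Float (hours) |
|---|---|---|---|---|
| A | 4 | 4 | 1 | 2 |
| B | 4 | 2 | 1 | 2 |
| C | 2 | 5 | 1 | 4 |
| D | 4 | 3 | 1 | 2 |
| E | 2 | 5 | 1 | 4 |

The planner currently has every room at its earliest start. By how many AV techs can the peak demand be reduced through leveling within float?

9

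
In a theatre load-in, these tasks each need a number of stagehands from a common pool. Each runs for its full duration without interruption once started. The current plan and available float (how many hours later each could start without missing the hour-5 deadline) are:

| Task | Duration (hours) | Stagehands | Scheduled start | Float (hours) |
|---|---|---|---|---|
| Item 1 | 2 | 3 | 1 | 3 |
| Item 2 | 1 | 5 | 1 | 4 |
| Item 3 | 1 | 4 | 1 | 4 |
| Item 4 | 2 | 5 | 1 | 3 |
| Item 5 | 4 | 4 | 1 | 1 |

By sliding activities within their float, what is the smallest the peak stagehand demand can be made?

9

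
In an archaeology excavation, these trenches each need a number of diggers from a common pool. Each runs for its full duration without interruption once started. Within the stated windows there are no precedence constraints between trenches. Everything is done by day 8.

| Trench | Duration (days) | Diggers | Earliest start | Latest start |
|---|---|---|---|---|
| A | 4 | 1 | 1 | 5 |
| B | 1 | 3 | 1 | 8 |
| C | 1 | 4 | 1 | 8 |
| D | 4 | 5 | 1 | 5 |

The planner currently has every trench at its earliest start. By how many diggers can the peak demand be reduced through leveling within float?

Early-start peak: d1:13  d2:6  d3:6  d4:6  d5:0  d6:0  d7:0  d8:0 ⇒ 13.
Leveled (A@1, B@1, C@2, D@5): d1:4  d2:5  d3:1  d4:1  d5:5  d6:5  d7:5  d8:5 ⇒ 5.
Reduction 13 − 5 = 8.

8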